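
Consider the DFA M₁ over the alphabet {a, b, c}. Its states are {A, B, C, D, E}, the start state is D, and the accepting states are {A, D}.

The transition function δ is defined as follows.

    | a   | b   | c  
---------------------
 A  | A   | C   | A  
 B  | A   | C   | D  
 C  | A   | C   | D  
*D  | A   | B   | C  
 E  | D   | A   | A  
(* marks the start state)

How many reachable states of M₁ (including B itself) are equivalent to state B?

2

Reachable states from the start: {A,B,C,D}. Unreachable: {E} — drop them.
P0 = {A,D} | {B,C}.
Split {A,D} by δ(·,c) → {A} and {D}.
No further refinement is possible. Final partition (3 blocks): {A} | {B,C} | {D}.
The equivalence class containing B is {B,C}, of size 2.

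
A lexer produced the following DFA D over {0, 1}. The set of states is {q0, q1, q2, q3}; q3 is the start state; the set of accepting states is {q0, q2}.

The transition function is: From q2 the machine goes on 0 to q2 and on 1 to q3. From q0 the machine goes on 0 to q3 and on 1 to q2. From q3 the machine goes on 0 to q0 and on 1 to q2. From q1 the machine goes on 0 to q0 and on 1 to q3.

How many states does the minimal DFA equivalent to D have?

Reachable states from the start: {q0,q2,q3}. Unreachable: {q1} — drop them.
P0 = {q0,q2} | {q3}.
Refine {q0,q2} on symbol 0: members go to different blocks, giving {q0} and {q2}.
The partition is now stable with 3 blocks: {q0} | {q3} | {q2}.

3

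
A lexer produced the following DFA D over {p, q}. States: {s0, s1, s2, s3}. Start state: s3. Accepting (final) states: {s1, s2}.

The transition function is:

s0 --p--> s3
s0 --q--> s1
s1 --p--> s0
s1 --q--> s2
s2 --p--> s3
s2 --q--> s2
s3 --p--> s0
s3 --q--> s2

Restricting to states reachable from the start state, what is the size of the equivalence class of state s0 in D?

2

All states are reachable from the start state.
Initial partition by acceptance: {s1,s2} | {s0,s3}.
No further refinement is possible. Final partition (2 blocks): {s1,s2} | {s0,s3}.
The equivalence class containing s0 is {s0,s3}, of size 2.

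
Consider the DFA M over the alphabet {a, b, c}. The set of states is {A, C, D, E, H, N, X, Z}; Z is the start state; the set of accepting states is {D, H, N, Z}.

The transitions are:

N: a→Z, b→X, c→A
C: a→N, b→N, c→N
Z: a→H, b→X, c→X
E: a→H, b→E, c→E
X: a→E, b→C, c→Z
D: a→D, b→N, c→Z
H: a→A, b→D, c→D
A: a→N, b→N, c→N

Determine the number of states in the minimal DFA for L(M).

7

Initial partition by acceptance: {D,H,N,Z} | {A,C,E,X}.
Refine {D,H,N,Z} on symbol a: members go to different blocks, giving {D,N,Z} and {H}.
On input a, block {D,N,Z} splits into {D,N} and {Z}.
On input a, block {D,N} splits into {N} and {D}.
Split {A,C,E,X} by δ(·,a) → {A,C} and {X} and {E}.
No further refinement is possible. Final partition (7 blocks): {N} | {A,C} | {H} | {Z} | {D} | {X} | {E}.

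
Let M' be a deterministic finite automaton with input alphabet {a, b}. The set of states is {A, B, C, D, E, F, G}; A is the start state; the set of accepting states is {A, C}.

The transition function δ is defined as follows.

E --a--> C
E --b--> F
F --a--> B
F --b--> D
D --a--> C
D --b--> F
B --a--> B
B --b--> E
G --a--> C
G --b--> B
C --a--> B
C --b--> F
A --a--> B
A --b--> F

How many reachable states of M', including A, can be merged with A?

States {G} cannot be reached from the start state, so discard them.
P0 = {A,C} | {B,D,E,F}.
Refine {B,D,E,F} on symbol a: members go to different blocks, giving {B,F} and {D,E}.
No further refinement is possible. Final partition (3 blocks): {A,C} | {B,F} | {D,E}.
The equivalence class containing A is {A,C}, of size 2.

2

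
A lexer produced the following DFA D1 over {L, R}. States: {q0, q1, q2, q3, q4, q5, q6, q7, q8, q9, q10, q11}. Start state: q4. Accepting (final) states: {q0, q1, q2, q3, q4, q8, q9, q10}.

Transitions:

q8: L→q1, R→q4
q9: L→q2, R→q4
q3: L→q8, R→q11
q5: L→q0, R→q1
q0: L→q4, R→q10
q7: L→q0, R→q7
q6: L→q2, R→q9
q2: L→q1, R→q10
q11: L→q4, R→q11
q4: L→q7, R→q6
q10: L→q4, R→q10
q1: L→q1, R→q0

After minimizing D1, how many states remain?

6

First remove the unreachable states {q3,q5,q8,q11}; 8 states remain.
Start with accepting vs non-accepting: {q0,q1,q2,q4,q9,q10} | {q6,q7}.
Refine {q0,q1,q2,q4,q9,q10} on symbol L: members go to different blocks, giving {q0,q1,q2,q9,q10} and {q4}.
On input L, block {q0,q1,q2,q9,q10} splits into {q1,q2,q9} and {q0,q10}.
On input R, block {q1,q2,q9} splits into {q1,q2} and {q9}.
Split {q6,q7} by δ(·,L) → {q6} and {q7}.
The partition is now stable with 6 blocks: {q1,q2} | {q6} | {q4} | {q0,q10} | {q9} | {q7}.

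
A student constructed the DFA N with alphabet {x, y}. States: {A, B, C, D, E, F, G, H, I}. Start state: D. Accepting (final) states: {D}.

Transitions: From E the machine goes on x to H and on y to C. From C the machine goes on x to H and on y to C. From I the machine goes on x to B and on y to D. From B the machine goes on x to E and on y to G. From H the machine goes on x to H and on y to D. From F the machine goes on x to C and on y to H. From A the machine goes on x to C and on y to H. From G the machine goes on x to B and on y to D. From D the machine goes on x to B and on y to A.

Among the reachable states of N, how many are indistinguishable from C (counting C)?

2

States {F,I} cannot be reached from the start state, so discard them.
P0 = {D} | {A,B,C,E,G,H}.
Split {A,B,C,E,G,H} by δ(·,y) → {A,B,C,E} and {G,H}.
Split {A,B,C,E} by δ(·,x) → {A,B} and {C,E}.
Split {G,H} by δ(·,x) → {G} and {H}.
Split {A,B} by δ(·,y) → {A} and {B}.
No further refinement is possible. Final partition (6 blocks): {D} | {A} | {G} | {C,E} | {H} | {B}.
State C belongs to the block {C,E}, which has 2 states.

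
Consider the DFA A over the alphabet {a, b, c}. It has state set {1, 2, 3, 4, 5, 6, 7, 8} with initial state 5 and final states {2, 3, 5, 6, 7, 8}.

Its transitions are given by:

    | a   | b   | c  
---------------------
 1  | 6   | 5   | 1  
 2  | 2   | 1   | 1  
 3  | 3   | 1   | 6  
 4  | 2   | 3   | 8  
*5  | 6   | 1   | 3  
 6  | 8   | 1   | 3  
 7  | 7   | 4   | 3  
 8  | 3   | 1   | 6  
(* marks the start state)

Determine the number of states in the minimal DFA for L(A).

2

Reachable states from the start: {1,3,5,6,8}. Unreachable: {2,4,7} — drop them.
Start with accepting vs non-accepting: {3,5,6,8} | {1}.
No further refinement is possible. Final partition (2 blocks): {3,5,6,8} | {1}.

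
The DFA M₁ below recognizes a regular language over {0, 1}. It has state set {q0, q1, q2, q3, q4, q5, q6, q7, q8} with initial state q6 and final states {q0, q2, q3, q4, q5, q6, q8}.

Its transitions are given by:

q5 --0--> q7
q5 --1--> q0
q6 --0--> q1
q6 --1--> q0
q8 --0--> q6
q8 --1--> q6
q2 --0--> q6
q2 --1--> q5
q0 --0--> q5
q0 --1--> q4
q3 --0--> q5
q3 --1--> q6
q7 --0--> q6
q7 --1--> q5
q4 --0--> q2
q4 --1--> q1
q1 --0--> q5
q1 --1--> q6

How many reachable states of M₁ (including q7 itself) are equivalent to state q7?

2

States {q3,q8} cannot be reached from the start state, so discard them.
Start with accepting vs non-accepting: {q0,q2,q4,q5,q6} | {q1,q7}.
On input 0, block {q0,q2,q4,q5,q6} splits into {q0,q2,q4} and {q5,q6}.
Split {q0,q2,q4} by δ(·,0) → {q0,q2} and {q4}.
On input 1, block {q0,q2} splits into {q0} and {q2}.
No further refinement is possible. Final partition (5 blocks): {q0} | {q1,q7} | {q5,q6} | {q4} | {q2}.
The equivalence class containing q7 is {q1,q7}, of size 2.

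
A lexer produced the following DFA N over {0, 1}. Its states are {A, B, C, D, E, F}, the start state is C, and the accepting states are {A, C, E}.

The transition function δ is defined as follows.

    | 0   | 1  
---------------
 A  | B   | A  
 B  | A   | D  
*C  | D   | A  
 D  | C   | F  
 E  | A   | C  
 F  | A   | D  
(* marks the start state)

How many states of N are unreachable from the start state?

1

No path from C leads to E; the other 5 states are all reachable.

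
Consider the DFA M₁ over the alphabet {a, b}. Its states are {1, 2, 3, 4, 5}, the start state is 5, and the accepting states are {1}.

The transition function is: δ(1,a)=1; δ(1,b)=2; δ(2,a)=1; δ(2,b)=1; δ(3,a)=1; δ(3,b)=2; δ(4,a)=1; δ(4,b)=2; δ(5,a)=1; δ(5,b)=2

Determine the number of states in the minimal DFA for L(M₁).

First remove the unreachable states {3,4}; 3 states remain.
Start with accepting vs non-accepting: {1} | {2,5}.
Refine {2,5} on symbol b: members go to different blocks, giving {2} and {5}.
The partition is now stable with 3 blocks: {1} | {2} | {5}.

3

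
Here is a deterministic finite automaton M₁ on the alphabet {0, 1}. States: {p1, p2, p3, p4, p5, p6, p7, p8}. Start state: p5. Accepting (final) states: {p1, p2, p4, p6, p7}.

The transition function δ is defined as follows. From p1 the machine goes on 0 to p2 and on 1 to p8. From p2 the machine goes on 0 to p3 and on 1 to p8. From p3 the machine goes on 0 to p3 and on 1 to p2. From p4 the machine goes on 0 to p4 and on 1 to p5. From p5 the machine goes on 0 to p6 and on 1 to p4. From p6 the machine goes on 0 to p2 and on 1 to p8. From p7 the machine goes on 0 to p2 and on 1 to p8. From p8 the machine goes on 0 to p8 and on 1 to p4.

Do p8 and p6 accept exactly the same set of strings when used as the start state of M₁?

No

Reachable states from the start: {p2,p3,p4,p5,p6,p8}. Unreachable: {p1,p7} — drop them.
P0 = {p2,p4,p6} | {p3,p5,p8}.
On input 0, block {p2,p4,p6} splits into {p4,p6} and {p2}.
Refine {p4,p6} on symbol 0: members go to different blocks, giving {p4} and {p6}.
Split {p3,p5,p8} by δ(·,0) → {p3,p8} and {p5}.
Refine {p3,p8} on symbol 1: members go to different blocks, giving {p3} and {p8}.
No further refinement is possible. Final partition (6 blocks): {p4} | {p3} | {p2} | {p6} | {p5} | {p8}.
p8 and p6 end up in different blocks, so they are distinguishable. For instance, the string 'ε' is accepted from only p6.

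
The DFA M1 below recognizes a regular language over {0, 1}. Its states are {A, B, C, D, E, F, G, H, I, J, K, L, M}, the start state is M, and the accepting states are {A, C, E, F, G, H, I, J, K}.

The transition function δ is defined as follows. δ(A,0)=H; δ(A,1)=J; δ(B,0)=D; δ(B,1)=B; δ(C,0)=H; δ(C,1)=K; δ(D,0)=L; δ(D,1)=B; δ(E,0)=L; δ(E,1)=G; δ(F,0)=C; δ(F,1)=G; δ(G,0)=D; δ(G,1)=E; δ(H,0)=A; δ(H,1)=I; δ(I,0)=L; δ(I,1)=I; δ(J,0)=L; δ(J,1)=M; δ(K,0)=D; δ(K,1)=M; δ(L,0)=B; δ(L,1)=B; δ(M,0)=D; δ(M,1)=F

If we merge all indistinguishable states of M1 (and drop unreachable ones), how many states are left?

All states are reachable from the start state.
P0 = {A,C,E,F,G,H,I,J,K} | {B,D,L,M}.
Refine {A,C,E,F,G,H,I,J,K} on symbol 0: members go to different blocks, giving {E,G,I,J,K} and {A,C,F,H}.
Split {E,G,I,J,K} by δ(·,1) → {E,G,I} and {J,K}.
Refine {B,D,L,M} on symbol 1: members go to different blocks, giving {B,D,L} and {M}.
Refine {A,C,F,H} on symbol 1: members go to different blocks, giving {A,C} and {F,H}.
Stable partition: {E,G,I} | {B,D,L} | {A,C} | {J,K} | {M} | {F,H} — 6 equivalence classes.

6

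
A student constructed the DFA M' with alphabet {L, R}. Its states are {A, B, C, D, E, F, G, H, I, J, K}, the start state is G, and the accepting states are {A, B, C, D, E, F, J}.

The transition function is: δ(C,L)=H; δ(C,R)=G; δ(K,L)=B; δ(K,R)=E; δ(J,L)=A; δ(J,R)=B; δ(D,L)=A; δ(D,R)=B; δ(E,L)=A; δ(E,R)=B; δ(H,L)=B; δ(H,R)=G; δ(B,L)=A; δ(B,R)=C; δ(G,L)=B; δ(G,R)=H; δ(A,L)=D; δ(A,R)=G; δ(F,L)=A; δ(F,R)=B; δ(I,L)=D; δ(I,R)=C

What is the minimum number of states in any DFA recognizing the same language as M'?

States {E,F,I,J,K} cannot be reached from the start state, so discard them.
Initial partition by acceptance: {A,B,C,D} | {G,H}.
Split {A,B,C,D} by δ(·,L) → {A,B,D} and {C}.
On input R, block {A,B,D} splits into {A} and {B} and {D}.
Stable partition: {A} | {G,H} | {C} | {B} | {D} — 5 equivalence classes.

5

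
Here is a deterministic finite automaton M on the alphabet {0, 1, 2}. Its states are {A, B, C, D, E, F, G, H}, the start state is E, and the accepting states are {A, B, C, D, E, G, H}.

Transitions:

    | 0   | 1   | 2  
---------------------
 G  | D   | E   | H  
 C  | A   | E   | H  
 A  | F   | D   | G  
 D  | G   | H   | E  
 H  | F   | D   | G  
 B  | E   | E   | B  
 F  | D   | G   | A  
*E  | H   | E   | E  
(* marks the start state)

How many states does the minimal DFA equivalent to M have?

5

Reachable states from the start: {A,D,E,F,G,H}. Unreachable: {B,C} — drop them.
Initial partition by acceptance: {A,D,E,G,H} | {F}.
Refine {A,D,E,G,H} on symbol 0: members go to different blocks, giving {D,E,G} and {A,H}.
Refine {D,E,G} on symbol 0: members go to different blocks, giving {D,G} and {E}.
On input 1, block {D,G} splits into {D} and {G}.
The partition is now stable with 5 blocks: {D} | {F} | {A,H} | {E} | {G}.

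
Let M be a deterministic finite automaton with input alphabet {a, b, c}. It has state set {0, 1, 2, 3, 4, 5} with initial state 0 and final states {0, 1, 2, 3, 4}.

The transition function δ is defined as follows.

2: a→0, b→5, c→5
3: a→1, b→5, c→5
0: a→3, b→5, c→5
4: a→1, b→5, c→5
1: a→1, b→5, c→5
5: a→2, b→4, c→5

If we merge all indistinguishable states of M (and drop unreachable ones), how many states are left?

Every state is reachable, so we keep all 6.
Initial partition by acceptance: {0,1,2,3,4} | {5}.
Stable partition: {0,1,2,3,4} | {5} — 2 equivalence classes.

2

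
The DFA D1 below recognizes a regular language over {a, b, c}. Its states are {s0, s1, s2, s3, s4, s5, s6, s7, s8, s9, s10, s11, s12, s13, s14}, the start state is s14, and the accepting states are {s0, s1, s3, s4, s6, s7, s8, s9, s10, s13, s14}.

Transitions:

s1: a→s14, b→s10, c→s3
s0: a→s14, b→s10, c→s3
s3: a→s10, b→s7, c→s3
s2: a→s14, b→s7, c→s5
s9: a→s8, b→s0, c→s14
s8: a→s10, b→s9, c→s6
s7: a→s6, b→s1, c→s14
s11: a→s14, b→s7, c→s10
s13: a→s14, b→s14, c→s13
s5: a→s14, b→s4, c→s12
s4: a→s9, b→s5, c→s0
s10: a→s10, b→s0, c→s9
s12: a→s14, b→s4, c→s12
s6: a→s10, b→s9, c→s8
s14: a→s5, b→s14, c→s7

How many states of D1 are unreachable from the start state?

Starting at s14 and following transitions, the reachable set is {s0, s1, s3, s4, s5, s6, s7, s8, s9, s10, s12, s14}. That leaves s2, s11, s13 unreachable — 3 in total.

3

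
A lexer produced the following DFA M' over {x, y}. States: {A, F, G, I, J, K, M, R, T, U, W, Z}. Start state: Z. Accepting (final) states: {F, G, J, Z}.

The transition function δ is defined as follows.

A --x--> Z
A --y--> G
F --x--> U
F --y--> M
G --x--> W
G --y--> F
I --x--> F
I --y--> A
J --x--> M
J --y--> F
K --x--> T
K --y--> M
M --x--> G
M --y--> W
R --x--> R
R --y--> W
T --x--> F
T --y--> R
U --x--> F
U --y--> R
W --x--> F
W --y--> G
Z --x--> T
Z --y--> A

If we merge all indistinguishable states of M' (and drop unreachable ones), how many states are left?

Reachable states from the start: {A,F,G,M,R,T,U,W,Z}. Unreachable: {I,J,K} — drop them.
P0 = {F,G,Z} | {A,M,R,T,U,W}.
Refine {F,G,Z} on symbol y: members go to different blocks, giving {F,Z} and {G}.
Refine {A,M,R,T,U,W} on symbol x: members go to different blocks, giving {A,T,U,W} and {M} and {R}.
Split {F,Z} by δ(·,y) → {F} and {Z}.
Refine {A,T,U,W} on symbol x: members go to different blocks, giving {T,U,W} and {A}.
On input y, block {T,U,W} splits into {T,U} and {W}.
The partition is now stable with 8 blocks: {F} | {T,U} | {G} | {M} | {R} | {Z} | {A} | {W}.

8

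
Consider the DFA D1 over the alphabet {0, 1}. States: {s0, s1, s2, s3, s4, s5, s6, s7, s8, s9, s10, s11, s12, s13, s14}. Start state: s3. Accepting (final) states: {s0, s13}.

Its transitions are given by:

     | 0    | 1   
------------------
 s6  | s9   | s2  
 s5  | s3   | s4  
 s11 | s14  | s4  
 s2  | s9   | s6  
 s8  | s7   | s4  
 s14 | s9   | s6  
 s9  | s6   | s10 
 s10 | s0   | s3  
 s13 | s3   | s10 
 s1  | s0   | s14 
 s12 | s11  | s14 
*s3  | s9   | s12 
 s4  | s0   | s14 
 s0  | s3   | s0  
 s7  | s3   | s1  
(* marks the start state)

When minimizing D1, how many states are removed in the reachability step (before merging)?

5

Starting at s3 and following transitions, the reachable set is {s0, s2, s3, s4, s6, s9, s10, s11, s12, s14}. That leaves s1, s5, s7, s8, s13 unreachable — 5 in total.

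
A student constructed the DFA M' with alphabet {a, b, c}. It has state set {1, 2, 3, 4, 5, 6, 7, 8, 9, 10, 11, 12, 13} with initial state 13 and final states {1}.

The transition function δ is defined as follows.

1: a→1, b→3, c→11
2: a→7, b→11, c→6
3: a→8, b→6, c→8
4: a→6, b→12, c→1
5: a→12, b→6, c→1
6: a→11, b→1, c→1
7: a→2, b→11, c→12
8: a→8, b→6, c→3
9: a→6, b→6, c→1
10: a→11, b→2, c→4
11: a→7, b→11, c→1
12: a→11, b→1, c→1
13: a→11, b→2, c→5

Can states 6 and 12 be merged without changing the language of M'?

Yes

First remove the unreachable states {4,9,10}; 10 states remain.
Initial partition by acceptance: {1} | {2,3,5,6,7,8,11,12,13}.
On input b, block {2,3,5,6,7,8,11,12,13} splits into {2,3,5,7,8,11,13} and {6,12}.
Split {2,3,5,7,8,11,13} by δ(·,a) → {2,3,7,8,11,13} and {5}.
Refine {2,3,7,8,11,13} on symbol b: members go to different blocks, giving {2,7,11,13} and {3,8}.
Split {2,7,11,13} by δ(·,c) → {2,7} and {11} and {13}.
The partition is now stable with 7 blocks: {1} | {2,7} | {6,12} | {5} | {3,8} | {11} | {13}.
6 and 12 lie in the same block of the stable partition, so they are equivalent — no string distinguishes them.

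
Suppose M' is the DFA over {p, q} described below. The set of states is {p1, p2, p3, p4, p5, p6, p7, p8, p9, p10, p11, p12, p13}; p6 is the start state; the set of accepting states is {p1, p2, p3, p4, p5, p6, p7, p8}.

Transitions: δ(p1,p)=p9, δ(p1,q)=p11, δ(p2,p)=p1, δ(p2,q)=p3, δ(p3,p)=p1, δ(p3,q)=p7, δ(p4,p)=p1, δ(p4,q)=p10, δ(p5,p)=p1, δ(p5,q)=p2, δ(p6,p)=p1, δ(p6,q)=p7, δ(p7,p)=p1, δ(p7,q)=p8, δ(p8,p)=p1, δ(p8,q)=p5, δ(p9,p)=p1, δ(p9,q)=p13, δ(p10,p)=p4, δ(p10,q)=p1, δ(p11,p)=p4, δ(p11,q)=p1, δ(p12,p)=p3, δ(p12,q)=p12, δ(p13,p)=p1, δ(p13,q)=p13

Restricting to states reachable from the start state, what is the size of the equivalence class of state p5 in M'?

6

Reachable states from the start: {p1,p2,p3,p4,p5,p6,p7,p8,p9,p10,p11,p13}. Unreachable: {p12} — drop them.
P0 = {p1,p2,p3,p4,p5,p6,p7,p8} | {p9,p10,p11,p13}.
Split {p1,p2,p3,p4,p5,p6,p7,p8} by δ(·,p) → {p2,p3,p4,p5,p6,p7,p8} and {p1}.
On input q, block {p2,p3,p4,p5,p6,p7,p8} splits into {p2,p3,p5,p6,p7,p8} and {p4}.
On input p, block {p9,p10,p11,p13} splits into {p9,p13} and {p10,p11}.
No further refinement is possible. Final partition (5 blocks): {p2,p3,p5,p6,p7,p8} | {p9,p13} | {p1} | {p4} | {p10,p11}.
State p5 belongs to the block {p2,p3,p5,p6,p7,p8}, which has 6 states.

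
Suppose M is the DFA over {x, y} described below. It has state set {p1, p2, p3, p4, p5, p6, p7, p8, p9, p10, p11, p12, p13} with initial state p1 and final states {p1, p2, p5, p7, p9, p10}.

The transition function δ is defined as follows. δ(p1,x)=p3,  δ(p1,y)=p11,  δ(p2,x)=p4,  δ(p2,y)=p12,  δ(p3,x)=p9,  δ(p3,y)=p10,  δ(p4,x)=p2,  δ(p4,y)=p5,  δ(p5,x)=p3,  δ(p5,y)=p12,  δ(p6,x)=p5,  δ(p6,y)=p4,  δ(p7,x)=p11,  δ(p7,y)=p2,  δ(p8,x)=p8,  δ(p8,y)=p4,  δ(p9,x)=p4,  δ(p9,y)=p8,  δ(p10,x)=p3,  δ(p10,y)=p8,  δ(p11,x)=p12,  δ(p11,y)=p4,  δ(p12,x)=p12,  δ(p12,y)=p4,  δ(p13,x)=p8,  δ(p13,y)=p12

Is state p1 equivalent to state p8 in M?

No

States {p6,p7,p13} cannot be reached from the start state, so discard them.
P0 = {p1,p2,p5,p9,p10} | {p3,p4,p8,p11,p12}.
Split {p3,p4,p8,p11,p12} by δ(·,x) → {p8,p11,p12} and {p3,p4}.
The partition is now stable with 3 blocks: {p1,p2,p5,p9,p10} | {p8,p11,p12} | {p3,p4}.
p1 and p8 end up in different blocks, so they are distinguishable. For instance, the string 'ε' is accepted from only p1.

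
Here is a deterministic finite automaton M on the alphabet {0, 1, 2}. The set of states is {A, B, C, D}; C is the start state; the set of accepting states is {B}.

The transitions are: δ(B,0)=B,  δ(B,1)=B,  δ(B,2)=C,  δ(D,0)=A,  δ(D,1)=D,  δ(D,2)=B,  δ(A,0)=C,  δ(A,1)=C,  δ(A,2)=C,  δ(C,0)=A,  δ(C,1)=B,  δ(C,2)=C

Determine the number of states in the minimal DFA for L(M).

3

Reachable states from the start: {A,B,C}. Unreachable: {D} — drop them.
P0 = {B} | {A,C}.
On input 1, block {A,C} splits into {A} and {C}.
No further refinement is possible. Final partition (3 blocks): {B} | {A} | {C}.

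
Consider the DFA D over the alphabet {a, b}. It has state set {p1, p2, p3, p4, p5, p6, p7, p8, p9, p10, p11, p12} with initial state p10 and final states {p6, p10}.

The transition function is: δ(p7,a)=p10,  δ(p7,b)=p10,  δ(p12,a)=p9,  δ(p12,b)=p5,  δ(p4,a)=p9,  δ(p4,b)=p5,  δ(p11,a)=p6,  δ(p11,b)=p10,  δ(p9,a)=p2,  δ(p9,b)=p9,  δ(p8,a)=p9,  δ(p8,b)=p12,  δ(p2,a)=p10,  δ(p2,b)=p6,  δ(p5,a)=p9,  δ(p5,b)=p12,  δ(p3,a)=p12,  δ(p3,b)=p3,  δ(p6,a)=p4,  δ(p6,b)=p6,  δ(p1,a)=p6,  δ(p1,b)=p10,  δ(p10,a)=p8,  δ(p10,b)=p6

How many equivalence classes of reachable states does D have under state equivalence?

Reachable states from the start: {p2,p4,p5,p6,p8,p9,p10,p12}. Unreachable: {p1,p3,p7,p11} — drop them.
P0 = {p6,p10} | {p2,p4,p5,p8,p9,p12}.
On input a, block {p2,p4,p5,p8,p9,p12} splits into {p4,p5,p8,p9,p12} and {p2}.
Refine {p4,p5,p8,p9,p12} on symbol a: members go to different blocks, giving {p4,p5,p8,p12} and {p9}.
Stable partition: {p6,p10} | {p4,p5,p8,p12} | {p2} | {p9} — 4 equivalence classes.

4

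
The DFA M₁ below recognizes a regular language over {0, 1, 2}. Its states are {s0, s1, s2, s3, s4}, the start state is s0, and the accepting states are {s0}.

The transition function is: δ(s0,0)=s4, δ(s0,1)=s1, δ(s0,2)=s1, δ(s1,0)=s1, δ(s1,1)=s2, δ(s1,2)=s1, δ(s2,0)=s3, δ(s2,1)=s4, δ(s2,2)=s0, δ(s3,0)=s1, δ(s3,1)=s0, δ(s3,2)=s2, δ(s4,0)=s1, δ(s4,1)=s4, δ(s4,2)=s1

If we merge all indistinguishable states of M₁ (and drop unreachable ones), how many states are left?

All states are reachable from the start state.
Initial partition by acceptance: {s0} | {s1,s2,s3,s4}.
Split {s1,s2,s3,s4} by δ(·,1) → {s1,s2,s4} and {s3}.
Refine {s1,s2,s4} on symbol 0: members go to different blocks, giving {s1,s4} and {s2}.
Refine {s1,s4} on symbol 1: members go to different blocks, giving {s1} and {s4}.
No further refinement is possible. Final partition (5 blocks): {s0} | {s1} | {s3} | {s2} | {s4}.

5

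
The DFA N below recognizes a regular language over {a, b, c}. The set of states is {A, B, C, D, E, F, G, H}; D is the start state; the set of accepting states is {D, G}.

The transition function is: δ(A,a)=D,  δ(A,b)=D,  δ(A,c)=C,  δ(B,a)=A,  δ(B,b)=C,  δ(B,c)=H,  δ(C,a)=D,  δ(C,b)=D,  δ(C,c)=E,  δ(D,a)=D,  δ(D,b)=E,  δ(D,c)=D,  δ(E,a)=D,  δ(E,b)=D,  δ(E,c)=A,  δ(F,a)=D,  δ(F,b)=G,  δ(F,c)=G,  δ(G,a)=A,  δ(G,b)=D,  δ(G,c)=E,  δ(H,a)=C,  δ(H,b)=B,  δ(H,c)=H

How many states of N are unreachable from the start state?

4

BFS from D reaches {A, C, D, E}; the 4 state(s) B, F, G, H are never visited.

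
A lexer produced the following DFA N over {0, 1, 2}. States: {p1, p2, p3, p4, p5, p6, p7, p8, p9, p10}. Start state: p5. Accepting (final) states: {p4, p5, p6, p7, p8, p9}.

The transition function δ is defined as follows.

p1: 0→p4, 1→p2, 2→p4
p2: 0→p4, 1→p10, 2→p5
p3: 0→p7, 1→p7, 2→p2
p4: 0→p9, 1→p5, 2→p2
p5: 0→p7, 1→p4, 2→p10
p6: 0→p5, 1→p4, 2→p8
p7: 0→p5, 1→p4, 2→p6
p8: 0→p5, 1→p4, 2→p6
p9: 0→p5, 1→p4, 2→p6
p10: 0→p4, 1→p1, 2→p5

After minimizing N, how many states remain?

Reachable states from the start: {p1,p2,p4,p5,p6,p7,p8,p9,p10}. Unreachable: {p3} — drop them.
P0 = {p4,p5,p6,p7,p8,p9} | {p1,p2,p10}.
Refine {p4,p5,p6,p7,p8,p9} on symbol 2: members go to different blocks, giving {p6,p7,p8,p9} and {p4,p5}.
No further refinement is possible. Final partition (3 blocks): {p6,p7,p8,p9} | {p1,p2,p10} | {p4,p5}.

3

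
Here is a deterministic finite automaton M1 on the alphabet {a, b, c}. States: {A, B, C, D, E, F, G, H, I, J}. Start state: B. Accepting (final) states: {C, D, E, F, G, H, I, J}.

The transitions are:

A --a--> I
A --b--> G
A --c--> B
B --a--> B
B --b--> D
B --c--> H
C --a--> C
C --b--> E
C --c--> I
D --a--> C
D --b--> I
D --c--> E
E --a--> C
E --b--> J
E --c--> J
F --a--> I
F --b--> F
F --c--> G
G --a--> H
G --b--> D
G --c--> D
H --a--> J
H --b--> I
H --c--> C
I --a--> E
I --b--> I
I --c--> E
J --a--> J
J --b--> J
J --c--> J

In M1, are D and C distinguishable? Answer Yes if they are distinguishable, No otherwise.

No

First remove the unreachable states {A,F,G}; 7 states remain.
P0 = {C,D,E,H,I,J} | {B}.
The partition is now stable with 2 blocks: {C,D,E,H,I,J} | {B}.
D and C lie in the same block of the stable partition, so they are equivalent — no string distinguishes them.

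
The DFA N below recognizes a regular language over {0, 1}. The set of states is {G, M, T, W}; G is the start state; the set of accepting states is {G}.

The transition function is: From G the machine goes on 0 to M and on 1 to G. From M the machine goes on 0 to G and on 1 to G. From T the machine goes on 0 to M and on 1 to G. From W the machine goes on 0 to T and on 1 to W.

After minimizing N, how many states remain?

2

First remove the unreachable states {T,W}; 2 states remain.
Initial partition by acceptance: {G} | {M}.
No further refinement is possible. Final partition (2 blocks): {G} | {M}.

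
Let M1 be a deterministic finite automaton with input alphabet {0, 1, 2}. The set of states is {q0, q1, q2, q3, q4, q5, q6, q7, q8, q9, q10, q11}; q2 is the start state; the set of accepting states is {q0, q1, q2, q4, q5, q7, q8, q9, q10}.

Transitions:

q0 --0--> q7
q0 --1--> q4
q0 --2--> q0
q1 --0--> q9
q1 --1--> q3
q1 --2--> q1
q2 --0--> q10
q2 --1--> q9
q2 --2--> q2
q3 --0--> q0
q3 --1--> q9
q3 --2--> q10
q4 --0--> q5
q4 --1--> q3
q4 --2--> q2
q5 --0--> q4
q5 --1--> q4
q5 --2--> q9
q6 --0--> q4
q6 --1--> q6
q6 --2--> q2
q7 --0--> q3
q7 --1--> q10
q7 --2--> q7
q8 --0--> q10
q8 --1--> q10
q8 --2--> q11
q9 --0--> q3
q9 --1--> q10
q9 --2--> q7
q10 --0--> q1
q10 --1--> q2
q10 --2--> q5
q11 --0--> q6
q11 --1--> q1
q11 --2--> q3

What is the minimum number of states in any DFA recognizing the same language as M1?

States {q6,q8,q11} cannot be reached from the start state, so discard them.
Initial partition by acceptance: {q0,q1,q2,q4,q5,q7,q9,q10} | {q3}.
On input 0, block {q0,q1,q2,q4,q5,q7,q9,q10} splits into {q0,q1,q2,q4,q5,q10} and {q7,q9}.
On input 0, block {q0,q1,q2,q4,q5,q10} splits into {q2,q4,q5,q10} and {q0,q1}.
On input 0, block {q2,q4,q5,q10} splits into {q2,q4,q5} and {q10}.
Refine {q2,q4,q5} on symbol 0: members go to different blocks, giving {q4,q5} and {q2}.
On input 1, block {q4,q5} splits into {q4} and {q5}.
On input 1, block {q0,q1} splits into {q0} and {q1}.
Stable partition: {q4} | {q3} | {q7,q9} | {q0} | {q10} | {q2} | {q5} | {q1} — 8 equivalence classes.

8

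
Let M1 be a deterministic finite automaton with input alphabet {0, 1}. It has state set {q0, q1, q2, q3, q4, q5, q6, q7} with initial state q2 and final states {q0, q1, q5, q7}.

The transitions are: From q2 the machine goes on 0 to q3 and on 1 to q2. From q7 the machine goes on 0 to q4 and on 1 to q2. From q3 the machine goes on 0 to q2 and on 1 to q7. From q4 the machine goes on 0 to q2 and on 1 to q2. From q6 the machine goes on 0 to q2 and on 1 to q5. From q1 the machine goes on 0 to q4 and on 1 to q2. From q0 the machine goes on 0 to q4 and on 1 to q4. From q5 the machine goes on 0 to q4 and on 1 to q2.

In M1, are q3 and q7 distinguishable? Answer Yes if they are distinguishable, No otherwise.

Yes

Reachable states from the start: {q2,q3,q4,q7}. Unreachable: {q0,q1,q5,q6} — drop them.
P0 = {q7} | {q2,q3,q4}.
Refine {q2,q3,q4} on symbol 1: members go to different blocks, giving {q2,q4} and {q3}.
On input 0, block {q2,q4} splits into {q2} and {q4}.
No further refinement is possible. Final partition (4 blocks): {q7} | {q2} | {q3} | {q4}.
q3 and q7 end up in different blocks, so they are distinguishable. For instance, the string 'ε' is accepted from only q7.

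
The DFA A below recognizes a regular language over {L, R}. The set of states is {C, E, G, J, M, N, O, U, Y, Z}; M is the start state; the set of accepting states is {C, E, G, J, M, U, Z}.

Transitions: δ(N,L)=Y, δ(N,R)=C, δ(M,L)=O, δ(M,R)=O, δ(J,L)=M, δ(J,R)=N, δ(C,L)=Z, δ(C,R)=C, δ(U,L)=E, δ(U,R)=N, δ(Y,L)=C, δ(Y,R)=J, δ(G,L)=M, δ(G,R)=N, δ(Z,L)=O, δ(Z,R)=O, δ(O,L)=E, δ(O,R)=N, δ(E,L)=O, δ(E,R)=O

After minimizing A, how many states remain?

First remove the unreachable states {G,U}; 8 states remain.
P0 = {C,E,J,M,Z} | {N,O,Y}.
Split {C,E,J,M,Z} by δ(·,L) → {E,M,Z} and {C,J}.
Refine {N,O,Y} on symbol L: members go to different blocks, giving {O} and {Y} and {N}.
Split {C,J} by δ(·,R) → {J} and {C}.
Stable partition: {E,M,Z} | {O} | {J} | {Y} | {N} | {C} — 6 equivalence classes.

6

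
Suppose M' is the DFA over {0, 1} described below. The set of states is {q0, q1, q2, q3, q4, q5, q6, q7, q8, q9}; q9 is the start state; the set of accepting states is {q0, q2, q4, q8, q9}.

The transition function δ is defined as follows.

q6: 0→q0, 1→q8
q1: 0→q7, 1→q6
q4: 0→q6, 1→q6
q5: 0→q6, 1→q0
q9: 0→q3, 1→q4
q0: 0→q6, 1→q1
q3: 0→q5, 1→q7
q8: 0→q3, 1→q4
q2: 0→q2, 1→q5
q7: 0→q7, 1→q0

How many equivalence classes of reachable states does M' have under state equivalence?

8

Reachable states from the start: {q0,q1,q3,q4,q5,q6,q7,q8,q9}. Unreachable: {q2} — drop them.
Initial partition by acceptance: {q0,q4,q8,q9} | {q1,q3,q5,q6,q7}.
Refine {q0,q4,q8,q9} on symbol 1: members go to different blocks, giving {q0,q4} and {q8,q9}.
Split {q1,q3,q5,q6,q7} by δ(·,0) → {q1,q3,q5,q7} and {q6}.
Refine {q0,q4} on symbol 1: members go to different blocks, giving {q0} and {q4}.
Refine {q1,q3,q5,q7} on symbol 0: members go to different blocks, giving {q1,q3,q7} and {q5}.
Split {q1,q3,q7} by δ(·,0) → {q1,q7} and {q3}.
Split {q1,q7} by δ(·,1) → {q1} and {q7}.
Stable partition: {q0} | {q1} | {q8,q9} | {q6} | {q4} | {q5} | {q3} | {q7} — 8 equivalence classes.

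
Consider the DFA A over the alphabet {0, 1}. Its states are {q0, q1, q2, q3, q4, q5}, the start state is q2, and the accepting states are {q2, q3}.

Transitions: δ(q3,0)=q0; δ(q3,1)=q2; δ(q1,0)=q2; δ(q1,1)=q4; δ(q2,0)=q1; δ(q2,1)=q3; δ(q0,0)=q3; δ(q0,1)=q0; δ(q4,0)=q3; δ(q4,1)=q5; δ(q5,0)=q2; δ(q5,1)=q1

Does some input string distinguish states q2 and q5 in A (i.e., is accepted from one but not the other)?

Initial partition by acceptance: {q2,q3} | {q0,q1,q4,q5}.
The partition is now stable with 2 blocks: {q2,q3} | {q0,q1,q4,q5}.
q2 and q5 end up in different blocks, so they are distinguishable. For instance, the string 'ε' is accepted from only q2.

Yes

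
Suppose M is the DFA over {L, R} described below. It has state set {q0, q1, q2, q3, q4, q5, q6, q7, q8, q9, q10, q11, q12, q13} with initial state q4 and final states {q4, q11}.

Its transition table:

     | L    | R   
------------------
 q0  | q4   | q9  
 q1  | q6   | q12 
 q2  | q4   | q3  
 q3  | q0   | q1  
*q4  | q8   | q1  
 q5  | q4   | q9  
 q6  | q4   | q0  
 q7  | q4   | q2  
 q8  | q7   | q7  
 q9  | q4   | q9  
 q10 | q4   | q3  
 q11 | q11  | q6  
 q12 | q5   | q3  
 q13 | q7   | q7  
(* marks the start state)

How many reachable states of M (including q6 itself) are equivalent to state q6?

4

First remove the unreachable states {q10,q11,q13}; 11 states remain.
P0 = {q4} | {q0,q1,q2,q3,q5,q6,q7,q8,q9,q12}.
Refine {q0,q1,q2,q3,q5,q6,q7,q8,q9,q12} on symbol L: members go to different blocks, giving {q0,q2,q5,q6,q7,q9} and {q1,q3,q8,q12}.
Split {q0,q2,q5,q6,q7,q9} by δ(·,R) → {q0,q5,q6,q7,q9} and {q2}.
Refine {q0,q5,q6,q7,q9} on symbol R: members go to different blocks, giving {q0,q5,q6,q9} and {q7}.
Refine {q1,q3,q8,q12} on symbol L: members go to different blocks, giving {q1,q3,q12} and {q8}.
No further refinement is possible. Final partition (6 blocks): {q4} | {q0,q5,q6,q9} | {q1,q3,q12} | {q2} | {q7} | {q8}.
State q6 belongs to the block {q0,q5,q6,q9}, which has 4 states.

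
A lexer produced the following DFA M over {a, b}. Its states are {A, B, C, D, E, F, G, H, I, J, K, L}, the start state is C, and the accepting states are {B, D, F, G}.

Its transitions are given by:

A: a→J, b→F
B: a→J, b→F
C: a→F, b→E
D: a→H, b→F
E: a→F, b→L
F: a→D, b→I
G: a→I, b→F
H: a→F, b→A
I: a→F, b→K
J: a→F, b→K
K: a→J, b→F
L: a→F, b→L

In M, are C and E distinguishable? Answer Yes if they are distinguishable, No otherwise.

Reachable states from the start: {A,C,D,E,F,H,I,J,K,L}. Unreachable: {B,G} — drop them.
Start with accepting vs non-accepting: {D,F} | {A,C,E,H,I,J,K,L}.
Split {D,F} by δ(·,a) → {D} and {F}.
Refine {A,C,E,H,I,J,K,L} on symbol a: members go to different blocks, giving {C,E,H,I,J,L} and {A,K}.
On input b, block {C,E,H,I,J,L} splits into {C,E,L} and {H,I,J}.
The partition is now stable with 5 blocks: {D} | {C,E,L} | {F} | {A,K} | {H,I,J}.
C and E lie in the same block of the stable partition, so they are equivalent — no string distinguishes them.

No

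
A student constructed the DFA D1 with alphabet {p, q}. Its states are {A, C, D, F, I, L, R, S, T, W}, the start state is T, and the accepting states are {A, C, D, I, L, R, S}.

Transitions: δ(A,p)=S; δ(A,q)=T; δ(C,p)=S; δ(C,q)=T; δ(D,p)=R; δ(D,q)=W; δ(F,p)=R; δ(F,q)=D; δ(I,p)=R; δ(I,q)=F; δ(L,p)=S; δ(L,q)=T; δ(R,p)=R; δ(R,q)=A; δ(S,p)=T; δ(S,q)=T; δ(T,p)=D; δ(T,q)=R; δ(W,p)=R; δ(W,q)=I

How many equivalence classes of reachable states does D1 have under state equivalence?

6

States {C,L} cannot be reached from the start state, so discard them.
Initial partition by acceptance: {A,D,I,R,S} | {F,T,W}.
Refine {A,D,I,R,S} on symbol p: members go to different blocks, giving {A,D,I,R} and {S}.
Split {A,D,I,R} by δ(·,p) → {D,I,R} and {A}.
On input q, block {D,I,R} splits into {D,I} and {R}.
On input p, block {F,T,W} splits into {F,W} and {T}.
No further refinement is possible. Final partition (6 blocks): {D,I} | {F,W} | {S} | {A} | {R} | {T}.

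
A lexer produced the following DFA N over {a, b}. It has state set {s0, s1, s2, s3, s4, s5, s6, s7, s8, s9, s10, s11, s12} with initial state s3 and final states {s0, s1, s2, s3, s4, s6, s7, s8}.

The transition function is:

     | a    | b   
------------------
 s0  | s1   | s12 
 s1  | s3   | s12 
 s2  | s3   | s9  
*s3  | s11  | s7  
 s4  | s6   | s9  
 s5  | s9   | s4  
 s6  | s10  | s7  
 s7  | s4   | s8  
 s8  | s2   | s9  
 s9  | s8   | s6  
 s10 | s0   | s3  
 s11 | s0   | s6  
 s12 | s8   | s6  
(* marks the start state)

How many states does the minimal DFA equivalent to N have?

Reachable states from the start: {s0,s1,s2,s3,s4,s6,s7,s8,s9,s10,s11,s12}. Unreachable: {s5} — drop them.
Initial partition by acceptance: {s0,s1,s2,s3,s4,s6,s7,s8} | {s9,s10,s11,s12}.
Refine {s0,s1,s2,s3,s4,s6,s7,s8} on symbol a: members go to different blocks, giving {s0,s1,s2,s4,s7,s8} and {s3,s6}.
On input a, block {s0,s1,s2,s4,s7,s8} splits into {s0,s7,s8} and {s1,s2,s4}.
On input b, block {s0,s7,s8} splits into {s0,s8} and {s7}.
Stable partition: {s0,s8} | {s9,s10,s11,s12} | {s3,s6} | {s1,s2,s4} | {s7} — 5 equivalence classes.

5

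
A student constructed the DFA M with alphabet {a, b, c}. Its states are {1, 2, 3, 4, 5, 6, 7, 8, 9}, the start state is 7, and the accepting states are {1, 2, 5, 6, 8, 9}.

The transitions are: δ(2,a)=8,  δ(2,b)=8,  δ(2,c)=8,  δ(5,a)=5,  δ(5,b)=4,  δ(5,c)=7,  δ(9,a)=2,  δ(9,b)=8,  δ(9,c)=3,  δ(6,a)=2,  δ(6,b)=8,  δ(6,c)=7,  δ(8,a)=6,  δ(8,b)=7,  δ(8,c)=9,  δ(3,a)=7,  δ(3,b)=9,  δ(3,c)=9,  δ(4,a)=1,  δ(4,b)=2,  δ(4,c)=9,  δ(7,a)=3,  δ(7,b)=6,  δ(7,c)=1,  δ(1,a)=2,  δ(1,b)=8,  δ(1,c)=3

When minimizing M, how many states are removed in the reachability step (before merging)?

Starting at 7 and following transitions, the reachable set is {1, 2, 3, 6, 7, 8, 9}. That leaves 4, 5 unreachable — 2 in total.

2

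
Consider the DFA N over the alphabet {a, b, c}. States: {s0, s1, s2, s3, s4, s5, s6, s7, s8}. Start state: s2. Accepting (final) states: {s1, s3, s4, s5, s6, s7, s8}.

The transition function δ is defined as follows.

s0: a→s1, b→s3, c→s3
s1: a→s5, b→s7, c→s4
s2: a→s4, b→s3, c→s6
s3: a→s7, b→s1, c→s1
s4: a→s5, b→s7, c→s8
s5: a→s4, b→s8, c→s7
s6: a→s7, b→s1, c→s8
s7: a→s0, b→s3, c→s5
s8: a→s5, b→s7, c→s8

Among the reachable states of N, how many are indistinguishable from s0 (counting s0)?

2

Every state is reachable, so we keep all 9.
Initial partition by acceptance: {s1,s3,s4,s5,s6,s7,s8} | {s0,s2}.
Refine {s1,s3,s4,s5,s6,s7,s8} on symbol a: members go to different blocks, giving {s1,s3,s4,s5,s6,s8} and {s7}.
Split {s1,s3,s4,s5,s6,s8} by δ(·,a) → {s1,s4,s5,s8} and {s3,s6}.
Refine {s1,s4,s5,s8} on symbol b: members go to different blocks, giving {s1,s4,s8} and {s5}.
No further refinement is possible. Final partition (5 blocks): {s1,s4,s8} | {s0,s2} | {s7} | {s3,s6} | {s5}.
State s0 belongs to the block {s0,s2}, which has 2 states.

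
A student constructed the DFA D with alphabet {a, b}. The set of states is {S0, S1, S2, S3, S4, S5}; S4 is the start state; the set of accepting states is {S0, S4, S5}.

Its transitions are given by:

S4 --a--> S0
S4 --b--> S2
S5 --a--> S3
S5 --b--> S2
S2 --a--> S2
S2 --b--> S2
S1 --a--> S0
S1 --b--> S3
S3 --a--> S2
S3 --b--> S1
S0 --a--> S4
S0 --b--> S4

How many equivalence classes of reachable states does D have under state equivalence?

3

Reachable states from the start: {S0,S2,S4}. Unreachable: {S1,S3,S5} — drop them.
Start with accepting vs non-accepting: {S0,S4} | {S2}.
On input b, block {S0,S4} splits into {S0} and {S4}.
The partition is now stable with 3 blocks: {S0} | {S2} | {S4}.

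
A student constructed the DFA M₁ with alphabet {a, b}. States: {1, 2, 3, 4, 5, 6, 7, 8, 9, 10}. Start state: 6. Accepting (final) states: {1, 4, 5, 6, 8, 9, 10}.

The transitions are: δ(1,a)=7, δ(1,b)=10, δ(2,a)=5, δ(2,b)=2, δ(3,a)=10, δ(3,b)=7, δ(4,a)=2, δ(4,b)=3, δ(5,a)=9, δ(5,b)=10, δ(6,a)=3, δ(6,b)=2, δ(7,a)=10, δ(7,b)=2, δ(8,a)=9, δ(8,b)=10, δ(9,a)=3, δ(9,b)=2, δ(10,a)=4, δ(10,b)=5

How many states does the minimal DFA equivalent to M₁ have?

States {1,8} cannot be reached from the start state, so discard them.
Initial partition by acceptance: {4,5,6,9,10} | {2,3,7}.
Split {4,5,6,9,10} by δ(·,a) → {4,6,9} and {5,10}.
The partition is now stable with 3 blocks: {4,6,9} | {2,3,7} | {5,10}.

3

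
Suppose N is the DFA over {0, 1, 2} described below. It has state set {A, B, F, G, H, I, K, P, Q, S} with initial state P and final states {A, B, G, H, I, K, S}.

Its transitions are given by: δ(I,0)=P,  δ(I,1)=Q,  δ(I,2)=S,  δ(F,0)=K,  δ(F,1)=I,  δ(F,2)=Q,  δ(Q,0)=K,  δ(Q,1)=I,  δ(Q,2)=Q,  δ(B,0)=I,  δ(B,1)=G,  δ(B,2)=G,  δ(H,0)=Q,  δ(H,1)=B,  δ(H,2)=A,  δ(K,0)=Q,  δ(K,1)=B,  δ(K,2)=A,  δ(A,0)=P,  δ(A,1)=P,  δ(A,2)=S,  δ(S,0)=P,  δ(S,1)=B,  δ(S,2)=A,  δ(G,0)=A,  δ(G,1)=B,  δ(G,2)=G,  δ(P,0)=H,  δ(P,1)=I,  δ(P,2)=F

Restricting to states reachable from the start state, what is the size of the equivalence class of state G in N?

Start with accepting vs non-accepting: {A,B,G,H,I,K,S} | {F,P,Q}.
On input 0, block {A,B,G,H,I,K,S} splits into {A,H,I,K,S} and {B,G}.
On input 1, block {A,H,I,K,S} splits into {H,K,S} and {A,I}.
The partition is now stable with 4 blocks: {H,K,S} | {F,P,Q} | {B,G} | {A,I}.
State G belongs to the block {B,G}, which has 2 states.

2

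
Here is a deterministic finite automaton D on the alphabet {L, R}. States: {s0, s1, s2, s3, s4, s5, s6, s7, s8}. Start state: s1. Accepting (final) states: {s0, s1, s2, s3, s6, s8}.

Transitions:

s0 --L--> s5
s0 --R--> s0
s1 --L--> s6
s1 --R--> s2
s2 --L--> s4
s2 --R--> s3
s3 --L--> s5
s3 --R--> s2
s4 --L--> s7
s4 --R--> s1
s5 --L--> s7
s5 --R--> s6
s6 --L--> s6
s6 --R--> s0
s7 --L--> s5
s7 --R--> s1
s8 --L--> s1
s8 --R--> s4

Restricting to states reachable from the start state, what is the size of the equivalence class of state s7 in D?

First remove the unreachable states {s8}; 8 states remain.
Start with accepting vs non-accepting: {s0,s1,s2,s3,s6} | {s4,s5,s7}.
On input L, block {s0,s1,s2,s3,s6} splits into {s0,s2,s3} and {s1,s6}.
Stable partition: {s0,s2,s3} | {s4,s5,s7} | {s1,s6} — 3 equivalence classes.
The equivalence class containing s7 is {s4,s5,s7}, of size 3.

3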